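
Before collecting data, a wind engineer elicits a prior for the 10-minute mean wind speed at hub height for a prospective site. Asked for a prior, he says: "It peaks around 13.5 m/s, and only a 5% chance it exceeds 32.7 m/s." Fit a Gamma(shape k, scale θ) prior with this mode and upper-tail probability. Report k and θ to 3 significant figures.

k ≈ 4.48, θ ≈ 3.88

Gamma(k,θ) with k>1 has mode (k−1)θ, so θ = 13.5/(k−1).
Need P(X < 32.7) = 0.95 with θ tied to k this way. Start at k = 2, θ = 13.5: P(X<32.7) ≈ 0.696.
Too low — raise k to concentrate. Iterating converges to k ≈ 4.48.
Then θ = 13.5/(4.48−1) ≈ 3.88.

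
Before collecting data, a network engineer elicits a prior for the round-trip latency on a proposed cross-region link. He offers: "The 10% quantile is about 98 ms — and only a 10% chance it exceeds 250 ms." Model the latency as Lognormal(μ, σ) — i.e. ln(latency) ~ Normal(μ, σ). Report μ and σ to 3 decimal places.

μ ≈ 5.053, σ ≈ 0.365

If T ~ Lognormal(μ,σ) then ln T ~ Normal(μ,σ), so the p-quantile of ln T is μ + z_p·σ.
ln(98) = 4.585 and ln(250) = 5.521; z_{0.1} = -1.282, z_{0.9} = 1.282.
σ = (5.521 − 4.585)/(1.282 − (-1.282)) = 0.365.
μ = 4.585 − (-1.282)·0.365 = 5.053.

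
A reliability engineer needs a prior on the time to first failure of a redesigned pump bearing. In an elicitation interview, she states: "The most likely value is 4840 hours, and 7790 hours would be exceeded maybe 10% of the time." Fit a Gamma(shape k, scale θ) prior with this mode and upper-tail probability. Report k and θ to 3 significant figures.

Gamma(k,θ) with k>1 has mode (k−1)θ, so θ = 4840/(k−1).
Need P(X < 7790) = 0.9 with θ tied to k this way. Start at k = 2, θ = 4840: P(X<7790) ≈ 0.478.
Too low — raise k to concentrate. Iterating converges to k ≈ 9.3.
Then θ = 4840/(9.3−1) ≈ 583.

k ≈ 9.3, θ ≈ 583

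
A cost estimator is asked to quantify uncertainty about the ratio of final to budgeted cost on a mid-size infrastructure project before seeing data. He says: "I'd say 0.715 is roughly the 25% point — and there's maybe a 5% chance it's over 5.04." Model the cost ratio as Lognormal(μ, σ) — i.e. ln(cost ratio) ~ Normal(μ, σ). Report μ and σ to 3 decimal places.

μ ≈ 0.232, σ ≈ 0.842

If T ~ Lognormal(μ,σ) then ln T ~ Normal(μ,σ), so the p-quantile of ln T is μ + z_p·σ.
ln(0.715) = -0.3355 and ln(5.04) = 1.617; z_{0.25} = -0.6745, z_{0.95} = 1.645.
σ = (1.617 − -0.3355)/(1.645 − (-0.6745)) = 0.842.
μ = -0.3355 − (-0.6745)·0.842 = 0.232.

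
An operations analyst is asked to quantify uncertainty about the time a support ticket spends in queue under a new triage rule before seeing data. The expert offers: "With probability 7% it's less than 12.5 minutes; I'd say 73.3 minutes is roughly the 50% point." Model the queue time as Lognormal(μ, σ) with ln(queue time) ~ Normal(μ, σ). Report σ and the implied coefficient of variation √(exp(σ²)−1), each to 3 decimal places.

If T ~ Lognormal(μ,σ) then ln T ~ Normal(μ,σ), so the p-quantile of ln T is μ + z_p·σ.
ln(12.5) = 2.526 and ln(73.3) = 4.295; z_{0.07} = -1.476, z_{0.5} = 0.
σ = (4.295 − 2.526)/(0 − (-1.476)) = 1.199.
μ = 2.526 − (-1.476)·1.199 = 4.295.
CV = √(exp(σ²)−1) = √(exp(1.4366)−1) = 1.791.

σ ≈ 1.199, CV ≈ 1.791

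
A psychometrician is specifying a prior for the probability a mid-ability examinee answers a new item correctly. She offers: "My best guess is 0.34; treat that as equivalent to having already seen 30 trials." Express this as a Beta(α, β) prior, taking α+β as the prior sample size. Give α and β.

Under the effective-sample-size interpretation, Beta(α, β) has prior mean α/(α+β) and prior sample size α+β.
So α+β = 30 and α/(α+β) = 0.34, giving α = 0.34·30 = 10.2 and β = 30 − 10.2 = 19.8.

α = 10.2, β = 19.8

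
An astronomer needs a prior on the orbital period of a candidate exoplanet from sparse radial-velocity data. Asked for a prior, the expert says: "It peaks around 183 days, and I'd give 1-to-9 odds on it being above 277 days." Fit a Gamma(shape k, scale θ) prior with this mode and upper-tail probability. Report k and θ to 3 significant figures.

Gamma(k,θ) with k>1 has mode (k−1)θ, so θ = 183/(k−1).
Need P(X < 277) = 0.9 with θ tied to k this way. Start at k = 2, θ = 183: P(X<277) ≈ 0.447.
Too low — raise k to concentrate. Iterating converges to k ≈ 11.8.
Then θ = 183/(11.8−1) ≈ 16.9.

k ≈ 11.8, θ ≈ 16.9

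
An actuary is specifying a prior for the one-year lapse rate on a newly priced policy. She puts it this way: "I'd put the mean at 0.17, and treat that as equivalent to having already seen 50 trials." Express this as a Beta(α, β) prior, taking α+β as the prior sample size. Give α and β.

α = 8.5, β = 41.5

Under the effective-sample-size interpretation, Beta(α, β) has prior mean α/(α+β) and prior sample size α+β.
So α+β = 50 and α/(α+β) = 0.17, giving α = 0.17·50 = 8.5 and β = 50 − 8.5 = 41.5.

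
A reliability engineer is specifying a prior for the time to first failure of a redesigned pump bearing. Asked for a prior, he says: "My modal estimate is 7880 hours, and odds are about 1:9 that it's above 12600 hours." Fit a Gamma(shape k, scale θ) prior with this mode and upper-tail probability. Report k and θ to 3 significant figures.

Gamma(k,θ) with k>1 has mode (k−1)θ, so θ = 7880/(k−1).
Need P(X < 12600) = 0.9 with θ tied to k this way. Start at k = 2, θ = 7880: P(X<12600) ≈ 0.475.
Too low — raise k to concentrate. Iterating converges to k ≈ 9.53.
Then θ = 7880/(9.53−1) ≈ 924.

k ≈ 9.53, θ ≈ 924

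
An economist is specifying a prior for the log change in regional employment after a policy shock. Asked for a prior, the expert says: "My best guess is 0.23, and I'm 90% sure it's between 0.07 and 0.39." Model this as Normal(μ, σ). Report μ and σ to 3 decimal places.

A symmetric 90% interval runs μ ± z·σ with z = 1.645.
Half-width = 0.16, so σ = 0.16/1.645 = 0.097.
μ is the stated best guess, 0.230.

μ = 0.230, σ = 0.097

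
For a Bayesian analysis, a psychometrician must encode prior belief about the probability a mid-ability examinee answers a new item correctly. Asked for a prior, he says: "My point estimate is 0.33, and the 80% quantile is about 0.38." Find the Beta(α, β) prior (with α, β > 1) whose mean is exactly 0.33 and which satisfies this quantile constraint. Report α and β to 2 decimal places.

With mean 0.33 fixed, write α = 0.33s, β = 0.67s where s = α+β.
Need P(θ < 0.38) = 0.8 under Beta(0.33s, 0.67s). Normal approximation: (q−m)/√(m(1−m)/s) ≈ z_{0.8} = 0.842, so s ≈ 0.33·0.67·(0.842)²/(0.38−0.33)² = 62.6.
At s = 62.6: P(θ<0.38) ≈ 0.802. Adjusting to match 0.8 gives s ≈ 61.30.
So α = 0.33·61.30 ≈ 20.23, β = 0.67·61.30 ≈ 41.07.

α ≈ 20.23, β ≈ 41.07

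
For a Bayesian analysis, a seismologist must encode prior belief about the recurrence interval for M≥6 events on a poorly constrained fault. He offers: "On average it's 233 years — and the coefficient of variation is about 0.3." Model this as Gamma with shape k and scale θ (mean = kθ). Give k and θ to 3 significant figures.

For Gamma(k, scale θ): mean = kθ, variance = kθ², so CV = 1/√k.
CV = 0.3, hence k = 1/CV² = 11.1.
Then θ = mean/k = 233/11.1 = 21.

k ≈ 11.1, θ ≈ 21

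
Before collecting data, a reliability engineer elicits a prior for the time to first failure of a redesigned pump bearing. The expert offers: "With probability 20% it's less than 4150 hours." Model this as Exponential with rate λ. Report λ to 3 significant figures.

P(T < 4150.0) = 1 − e^(−λ·4150.0) = 0.2, so λ = −ln(1−0.2)/4150.0 = −ln(0.8)/4150.0 = 5.38e-05.

λ ≈ 5.38e-05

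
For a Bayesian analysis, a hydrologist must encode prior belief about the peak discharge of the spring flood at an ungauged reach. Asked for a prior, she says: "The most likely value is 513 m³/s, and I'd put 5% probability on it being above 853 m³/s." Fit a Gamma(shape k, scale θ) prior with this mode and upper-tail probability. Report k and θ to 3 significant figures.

Gamma(k,θ) with k>1 has mode (k−1)θ, so θ = 513/(k−1).
Need P(X < 853) = 0.95 with θ tied to k this way. Start at k = 2, θ = 513: P(X<853) ≈ 0.495.
Too low — raise k to concentrate. Iterating converges to k ≈ 11.8.
Then θ = 513/(11.8−1) ≈ 47.5.

k ≈ 11.8, θ ≈ 47.5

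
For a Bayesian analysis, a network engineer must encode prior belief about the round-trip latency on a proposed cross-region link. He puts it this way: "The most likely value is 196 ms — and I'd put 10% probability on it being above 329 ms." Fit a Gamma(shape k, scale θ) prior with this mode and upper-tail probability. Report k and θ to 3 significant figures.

k ≈ 8.05, θ ≈ 27.8

Gamma(k,θ) with k>1 has mode (k−1)θ, so θ = 196/(k−1).
Need P(X < 329) = 0.9 with θ tied to k this way. Start at k = 2, θ = 196: P(X<329) ≈ 0.500.
Too low — raise k to concentrate. Iterating converges to k ≈ 8.05.
Then θ = 196/(8.05−1) ≈ 27.8.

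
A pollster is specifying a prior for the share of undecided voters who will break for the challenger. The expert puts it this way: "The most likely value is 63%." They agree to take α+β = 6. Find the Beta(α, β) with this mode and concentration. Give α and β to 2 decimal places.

For α,β > 1 the Beta mode is (α−1)/(α+β−2). With α+β = 6, the mode is (α−1)/4.
Set (α−1)/4 = 0.63 → α = 1 + 0.63·4 = 3.52.
β = 6 − α = 2.48.

α = 3.52, β = 2.48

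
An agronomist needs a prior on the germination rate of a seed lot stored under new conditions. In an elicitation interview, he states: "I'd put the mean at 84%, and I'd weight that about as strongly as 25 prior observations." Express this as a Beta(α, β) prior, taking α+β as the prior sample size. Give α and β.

Under the effective-sample-size interpretation, Beta(α, β) has prior mean α/(α+β) and prior sample size α+β.
So α+β = 25 and α/(α+β) = 0.84, giving α = 0.84·25 = 21 and β = 25 − 21 = 4.

α = 21, β = 4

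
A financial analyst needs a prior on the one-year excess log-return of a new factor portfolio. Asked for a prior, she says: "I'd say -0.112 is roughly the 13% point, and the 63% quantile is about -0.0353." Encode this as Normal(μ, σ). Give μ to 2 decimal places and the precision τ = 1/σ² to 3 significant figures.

The p-quantile of Normal(μ,σ) is μ + z_p·σ, with z_{0.13} = -1.126 and z_{0.63} = 0.3319.
Eliminate σ: μ = (z₂·x₁ − z₁·x₂)/(z₂ − z₁) = (0.3319·-0.112 − (-1.126)·-0.0353)/1.458 = -0.05.
Then σ = (x₂ − x₁)/(z₂ − z₁) = (-0.0353 − -0.112)/1.458 = 0.05.
Precision τ = 1/σ² = 1/0.0526² = 361.

μ = -0.05, τ = 361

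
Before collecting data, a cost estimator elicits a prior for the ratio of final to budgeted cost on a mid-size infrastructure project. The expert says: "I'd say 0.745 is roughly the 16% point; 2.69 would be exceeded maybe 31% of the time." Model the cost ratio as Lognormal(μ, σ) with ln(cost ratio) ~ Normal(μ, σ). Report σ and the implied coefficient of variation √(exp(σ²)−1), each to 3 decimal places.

If T ~ Lognormal(μ,σ) then ln T ~ Normal(μ,σ), so the p-quantile of ln T is μ + z_p·σ.
ln(0.745) = -0.2944 and ln(2.69) = 0.9895; z_{0.16} = -0.9945, z_{0.69} = 0.4959.
σ = (0.9895 − -0.2944)/(0.4959 − (-0.9945)) = 0.862.
μ = -0.2944 − (-0.9945)·0.862 = 0.562.
CV = √(exp(σ²)−1) = √(exp(0.7422)−1) = 1.049.

σ ≈ 0.862, CV ≈ 1.049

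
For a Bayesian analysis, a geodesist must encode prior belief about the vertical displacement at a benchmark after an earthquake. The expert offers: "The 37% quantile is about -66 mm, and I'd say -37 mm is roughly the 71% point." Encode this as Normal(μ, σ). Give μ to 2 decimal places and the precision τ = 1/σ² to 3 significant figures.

μ = -55.13, τ = 0.000932

For Normal(μ,σ), the p-quantile is μ + z_p·σ. Here z_{0.37} = -0.3319, z_{0.71} = 0.5534.
So -66 = μ − 0.3319σ and -37 = μ + 0.5534σ.
Subtracting: σ = (-37 − -66)/(0.5534 − (-0.3319)) = 32.76.
Then μ = -66 − (-0.3319)·32.76 = -55.13.
Precision τ = 1/σ² = 1/32.76² = 0.000932.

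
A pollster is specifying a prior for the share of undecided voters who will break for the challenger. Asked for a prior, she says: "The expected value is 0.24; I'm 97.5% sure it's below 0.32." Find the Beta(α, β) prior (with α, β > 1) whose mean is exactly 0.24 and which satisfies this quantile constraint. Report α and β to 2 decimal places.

With mean 0.24 fixed, write α = 0.24s, β = 0.76s where s = α+β.
Need P(θ < 0.32) = 0.975 under Beta(0.24s, 0.76s). Normal approximation: (q−m)/√(m(1−m)/s) ≈ z_{0.975} = 1.96, so s ≈ 0.24·0.76·(1.96)²/(0.32−0.24)² = 109.5.
At s = 109.5: P(θ<0.32) ≈ 0.970. Adjusting to match 0.975 gives s ≈ 119.95.
So α = 0.24·119.95 ≈ 28.79, β = 0.76·119.95 ≈ 91.16.

α ≈ 28.79, β ≈ 91.16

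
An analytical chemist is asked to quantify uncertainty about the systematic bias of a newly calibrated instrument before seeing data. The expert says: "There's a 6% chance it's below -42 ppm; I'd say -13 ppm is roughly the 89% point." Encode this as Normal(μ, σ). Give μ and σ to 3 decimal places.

For Normal(μ,σ), the p-quantile is μ + z_p·σ. Here z_{0.06} = -1.555, z_{0.89} = 1.227.
So -42 = μ − 1.555σ and -13 = μ + 1.227σ.
Subtracting: σ = (-13 − -42)/(1.227 − (-1.555)) = 10.427.
Then μ = -42 − (-1.555)·10.427 = -25.789.

μ = -25.789, σ = 10.427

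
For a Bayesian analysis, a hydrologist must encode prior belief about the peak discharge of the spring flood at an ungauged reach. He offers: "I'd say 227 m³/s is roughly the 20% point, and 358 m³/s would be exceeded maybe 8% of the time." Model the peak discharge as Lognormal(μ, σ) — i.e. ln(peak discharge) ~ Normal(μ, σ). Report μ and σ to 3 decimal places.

If T ~ Lognormal(μ,σ) then ln T ~ Normal(μ,σ), so the p-quantile of ln T is μ + z_p·σ.
ln(227) = 5.425 and ln(358) = 5.881; z_{0.2} = -0.8416, z_{0.92} = 1.405.
σ = (5.881 − 5.425)/(1.405 − (-0.8416)) = 0.203.
μ = 5.425 − (-0.8416)·0.203 = 5.596.

μ ≈ 5.596, σ ≈ 0.203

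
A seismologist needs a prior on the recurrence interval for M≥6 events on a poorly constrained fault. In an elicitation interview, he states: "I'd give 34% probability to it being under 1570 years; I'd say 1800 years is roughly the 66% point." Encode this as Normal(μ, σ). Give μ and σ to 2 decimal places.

μ = 1685.00, σ = 278.81

For Normal(μ,σ), the p-quantile is μ + z_p·σ. Here z_{0.34} = -0.4125, z_{0.66} = 0.4125.
So 1570 = μ − 0.4125σ and 1800 = μ + 0.4125σ.
Subtracting: σ = (1800 − 1570)/(0.4125 − (-0.4125)) = 278.81.
Then μ = 1570 − (-0.4125)·278.81 = 1685.00.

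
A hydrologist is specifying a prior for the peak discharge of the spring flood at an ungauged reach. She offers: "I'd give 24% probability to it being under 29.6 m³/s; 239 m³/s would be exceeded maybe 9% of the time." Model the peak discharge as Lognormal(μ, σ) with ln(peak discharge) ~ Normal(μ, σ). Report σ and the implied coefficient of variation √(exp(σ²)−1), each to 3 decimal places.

If T ~ Lognormal(μ,σ) then ln T ~ Normal(μ,σ), so the p-quantile of ln T is μ + z_p·σ.
ln(29.6) = 3.388 and ln(239) = 5.476; z_{0.24} = -0.7063, z_{0.91} = 1.341.
σ = (5.476 − 3.388)/(1.341 − (-0.7063)) = 1.020.
μ = 3.388 − (-0.7063)·1.020 = 4.108.
CV = √(exp(σ²)−1) = √(exp(1.0411)−1) = 1.354.

σ ≈ 1.020, CV ≈ 1.354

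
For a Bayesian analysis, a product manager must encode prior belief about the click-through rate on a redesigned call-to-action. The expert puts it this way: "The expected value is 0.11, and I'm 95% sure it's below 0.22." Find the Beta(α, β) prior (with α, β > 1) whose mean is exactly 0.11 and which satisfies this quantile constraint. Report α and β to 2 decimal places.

With mean 0.11 fixed, write α = 0.11s, β = 0.89s where s = α+β.
Need P(θ < 0.22) = 0.95 under Beta(0.11s, 0.89s). Normal approximation: (q−m)/√(m(1−m)/s) ≈ z_{0.95} = 1.64, so s ≈ 0.11·0.89·(1.64)²/(0.22−0.11)² = 21.9.
At s = 21.9: P(θ<0.22) ≈ 0.933. Adjusting to match 0.95 gives s ≈ 27.63.
So α = 0.11·27.63 ≈ 3.04, β = 0.89·27.63 ≈ 24.59.

α ≈ 3.04, β ≈ 24.59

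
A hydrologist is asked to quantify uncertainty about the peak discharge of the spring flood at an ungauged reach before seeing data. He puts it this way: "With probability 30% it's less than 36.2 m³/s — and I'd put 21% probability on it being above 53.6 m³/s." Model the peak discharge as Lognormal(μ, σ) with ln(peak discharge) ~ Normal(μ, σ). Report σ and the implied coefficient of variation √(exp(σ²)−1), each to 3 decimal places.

σ ≈ 0.295, CV ≈ 0.301

If T ~ Lognormal(μ,σ) then ln T ~ Normal(μ,σ), so the p-quantile of ln T is μ + z_p·σ.
ln(36.2) = 3.589 and ln(53.6) = 3.982; z_{0.3} = -0.5244, z_{0.79} = 0.8064.
σ = (3.982 − 3.589)/(0.8064 − (-0.5244)) = 0.295.
μ = 3.589 − (-0.5244)·0.295 = 3.744.
CV = √(exp(σ²)−1) = √(exp(0.0870)−1) = 0.301.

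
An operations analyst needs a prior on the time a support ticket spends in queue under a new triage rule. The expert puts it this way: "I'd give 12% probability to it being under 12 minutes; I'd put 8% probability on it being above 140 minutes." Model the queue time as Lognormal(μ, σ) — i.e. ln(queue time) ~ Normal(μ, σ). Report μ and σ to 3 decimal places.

μ ≈ 3.604, σ ≈ 0.952

If T ~ Lognormal(μ,σ) then ln T ~ Normal(μ,σ), so the p-quantile of ln T is μ + z_p·σ.
ln(12) = 2.485 and ln(140) = 4.942; z_{0.12} = -1.175, z_{0.92} = 1.405.
σ = (4.942 − 2.485)/(1.405 − (-1.175)) = 0.952.
μ = 2.485 − (-1.175)·0.952 = 3.604.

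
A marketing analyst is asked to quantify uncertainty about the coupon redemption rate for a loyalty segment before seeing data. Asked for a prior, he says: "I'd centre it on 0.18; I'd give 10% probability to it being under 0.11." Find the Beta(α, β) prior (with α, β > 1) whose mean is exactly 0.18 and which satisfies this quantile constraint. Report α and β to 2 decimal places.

α ≈ 7.93, β ≈ 36.12

With mean 0.18 fixed, write α = 0.18s, β = 0.82s where s = α+β.
Need P(θ < 0.11) = 0.1 under Beta(0.18s, 0.82s). Normal approximation: (q−m)/√(m(1−m)/s) ≈ z_{0.1} = -1.28, so s ≈ 0.18·0.82·(-1.28)²/(0.11−0.18)² = 49.5.
At s = 49.5: P(θ<0.11) ≈ 0.085. Adjusting to match 0.1 gives s ≈ 44.05.
So α = 0.18·44.05 ≈ 7.93, β = 0.82·44.05 ≈ 36.12.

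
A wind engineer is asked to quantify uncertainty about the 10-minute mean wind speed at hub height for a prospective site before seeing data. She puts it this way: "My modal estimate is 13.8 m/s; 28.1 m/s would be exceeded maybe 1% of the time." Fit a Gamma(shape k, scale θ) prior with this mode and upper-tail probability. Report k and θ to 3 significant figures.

Gamma(k,θ) with k>1 has mode (k−1)θ, so θ = 13.8/(k−1).
Need P(X < 28.1) = 0.99 with θ tied to k this way. Start at k = 2, θ = 13.8: P(X<28.1) ≈ 0.604.
Too low — raise k to concentrate. Iterating converges to k ≈ 10.7.
Then θ = 13.8/(10.7−1) ≈ 1.43.

k ≈ 10.7, θ ≈ 1.43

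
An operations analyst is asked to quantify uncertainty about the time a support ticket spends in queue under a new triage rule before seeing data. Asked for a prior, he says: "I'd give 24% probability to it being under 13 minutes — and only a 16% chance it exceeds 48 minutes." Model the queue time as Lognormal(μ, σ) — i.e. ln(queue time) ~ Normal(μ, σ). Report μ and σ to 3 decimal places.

μ ≈ 3.107, σ ≈ 0.768

If T ~ Lognormal(μ,σ) then ln T ~ Normal(μ,σ), so the p-quantile of ln T is μ + z_p·σ.
ln(13) = 2.565 and ln(48) = 3.871; z_{0.24} = -0.7063, z_{0.84} = 0.9945.
σ = (3.871 − 2.565)/(0.9945 − (-0.7063)) = 0.768.
μ = 2.565 − (-0.7063)·0.768 = 3.107.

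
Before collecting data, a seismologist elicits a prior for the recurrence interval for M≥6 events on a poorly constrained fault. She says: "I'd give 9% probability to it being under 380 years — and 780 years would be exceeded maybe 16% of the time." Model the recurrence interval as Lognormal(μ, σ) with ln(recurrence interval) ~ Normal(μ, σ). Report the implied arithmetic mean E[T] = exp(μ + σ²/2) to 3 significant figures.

If T ~ Lognormal(μ,σ) then ln T ~ Normal(μ,σ), so the p-quantile of ln T is μ + z_p·σ.
ln(380) = 5.94 and ln(780) = 6.659; z_{0.09} = -1.341, z_{0.84} = 0.9945.
σ = (6.659 − 5.94)/(0.9945 − (-1.341)) = 0.308.
μ = 5.94 − (-1.341)·0.308 = 6.353.
E[T] = exp(μ + σ²/2) = exp(6.353 + 0.0474) = 602 years.

E[T] ≈ 602 years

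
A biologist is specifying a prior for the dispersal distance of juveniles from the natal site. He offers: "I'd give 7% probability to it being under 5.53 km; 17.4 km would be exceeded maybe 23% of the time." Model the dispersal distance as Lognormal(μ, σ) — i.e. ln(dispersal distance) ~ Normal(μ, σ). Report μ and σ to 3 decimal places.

If T ~ Lognormal(μ,σ) then ln T ~ Normal(μ,σ), so the p-quantile of ln T is μ + z_p·σ.
ln(5.53) = 1.71 and ln(17.4) = 2.856; z_{0.07} = -1.476, z_{0.77} = 0.7388.
σ = (2.856 − 1.71)/(0.7388 − (-1.476)) = 0.518.
μ = 1.71 − (-1.476)·0.518 = 2.474.

μ ≈ 2.474, σ ≈ 0.518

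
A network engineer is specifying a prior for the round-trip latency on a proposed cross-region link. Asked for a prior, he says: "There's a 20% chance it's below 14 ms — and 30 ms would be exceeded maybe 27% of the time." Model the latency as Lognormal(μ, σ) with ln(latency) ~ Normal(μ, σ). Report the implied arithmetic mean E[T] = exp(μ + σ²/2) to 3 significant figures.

If T ~ Lognormal(μ,σ) then ln T ~ Normal(μ,σ), so the p-quantile of ln T is μ + z_p·σ.
ln(14) = 2.639 and ln(30) = 3.401; z_{0.2} = -0.8416, z_{0.73} = 0.6128.
σ = (3.401 − 2.639)/(0.6128 − (-0.8416)) = 0.524.
μ = 2.639 − (-0.8416)·0.524 = 3.080.
E[T] = exp(μ + σ²/2) = exp(3.080 + 0.1373) = 25 ms.

E[T] ≈ 25 ms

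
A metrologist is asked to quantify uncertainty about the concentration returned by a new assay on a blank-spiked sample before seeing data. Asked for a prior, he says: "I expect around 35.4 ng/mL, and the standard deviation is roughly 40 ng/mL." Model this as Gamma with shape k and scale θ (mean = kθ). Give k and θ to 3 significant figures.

k ≈ 0.783, θ ≈ 45.2

For Gamma(k, scale θ): mean = kθ, variance = kθ², so CV = 1/√k.
CV = SD/mean = 40/35.4 = 1.13, hence k = 1/CV² = 0.783.
Then θ = mean/k = 35.4/0.783 = 45.2.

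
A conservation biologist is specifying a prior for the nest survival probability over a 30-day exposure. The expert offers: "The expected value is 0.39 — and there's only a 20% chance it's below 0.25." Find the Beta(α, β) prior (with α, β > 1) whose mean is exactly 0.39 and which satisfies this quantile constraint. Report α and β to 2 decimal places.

α ≈ 3.47, β ≈ 5.43

With mean 0.39 fixed, write α = 0.39s, β = 0.61s where s = α+β.
Need P(θ < 0.25) = 0.2 under Beta(0.39s, 0.61s). Normal approximation: (q−m)/√(m(1−m)/s) ≈ z_{0.2} = -0.842, so s ≈ 0.39·0.61·(-0.842)²/(0.25−0.39)² = 8.6.
At s = 8.6: P(θ<0.25) ≈ 0.205. Adjusting to match 0.2 gives s ≈ 8.89.
So α = 0.39·8.89 ≈ 3.47, β = 0.61·8.89 ≈ 5.43.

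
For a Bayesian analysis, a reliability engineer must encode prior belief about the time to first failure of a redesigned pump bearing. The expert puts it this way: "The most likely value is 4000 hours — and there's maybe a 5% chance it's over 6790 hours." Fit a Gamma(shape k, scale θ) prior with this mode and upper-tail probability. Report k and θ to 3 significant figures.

Gamma(k,θ) with k>1 has mode (k−1)θ, so θ = 4000/(k−1).
Need P(X < 6790) = 0.95 with θ tied to k this way. Start at k = 2, θ = 4000: P(X<6790) ≈ 0.506.
Too low — raise k to concentrate. Iterating converges to k ≈ 11.
Then θ = 4000/(11−1) ≈ 401.

k ≈ 11, θ ≈ 401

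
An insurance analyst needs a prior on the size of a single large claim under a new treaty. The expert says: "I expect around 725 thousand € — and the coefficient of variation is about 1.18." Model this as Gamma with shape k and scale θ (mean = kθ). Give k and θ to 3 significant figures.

k ≈ 0.718, θ ≈ 1010

For Gamma(k, scale θ): mean = kθ, variance = kθ², so CV = 1/√k.
CV = 1.18, hence k = 1/CV² = 0.718.
Then θ = mean/k = 725/0.718 = 1010.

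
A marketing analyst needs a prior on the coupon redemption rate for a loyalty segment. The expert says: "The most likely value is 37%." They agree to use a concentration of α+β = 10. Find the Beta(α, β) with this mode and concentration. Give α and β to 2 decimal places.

For α,β > 1 the Beta mode is (α−1)/(α+β−2). With α+β = 10, the mode is (α−1)/8.
Set (α−1)/8 = 0.37 → α = 1 + 0.37·8 = 3.96.
β = 10 − α = 6.04.

α = 3.96, β = 6.04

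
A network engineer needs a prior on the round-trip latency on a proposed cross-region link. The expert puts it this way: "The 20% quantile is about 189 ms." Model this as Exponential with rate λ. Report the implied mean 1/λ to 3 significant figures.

mean ≈ 847 ms

P(T < 189.0) = 1 − e^(−λ·189.0) = 0.2, so λ = −ln(1−0.2)/189.0 = −ln(0.8)/189.0 = 0.00118.
Mean = 1/λ = 847 ms.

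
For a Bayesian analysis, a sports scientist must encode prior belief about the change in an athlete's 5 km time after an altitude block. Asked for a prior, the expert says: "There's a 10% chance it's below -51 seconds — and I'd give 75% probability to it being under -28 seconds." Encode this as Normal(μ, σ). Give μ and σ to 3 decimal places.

μ = -35.931, σ = 11.758

The p-quantile of Normal(μ,σ) is μ + z_p·σ, with z_{0.1} = -1.282 and z_{0.75} = 0.6745.
Eliminate σ: μ = (z₂·x₁ − z₁·x₂)/(z₂ − z₁) = (0.6745·-51 − (-1.282)·-28)/1.956 = -35.931.
Then σ = (x₂ − x₁)/(z₂ − z₁) = (-28 − -51)/1.956 = 11.758.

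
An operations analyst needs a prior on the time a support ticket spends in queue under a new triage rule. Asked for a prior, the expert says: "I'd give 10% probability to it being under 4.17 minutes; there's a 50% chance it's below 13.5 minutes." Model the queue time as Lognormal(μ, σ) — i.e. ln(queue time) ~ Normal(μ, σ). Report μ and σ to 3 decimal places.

If T ~ Lognormal(μ,σ) then ln T ~ Normal(μ,σ), so the p-quantile of ln T is μ + z_p·σ.
ln(4.17) = 1.428 and ln(13.5) = 2.603; z_{0.1} = -1.282, z_{0.5} = 0.
σ = (2.603 − 1.428)/(0 − (-1.282)) = 0.917.
μ = 1.428 − (-1.282)·0.917 = 2.603.

μ ≈ 2.603, σ ≈ 0.917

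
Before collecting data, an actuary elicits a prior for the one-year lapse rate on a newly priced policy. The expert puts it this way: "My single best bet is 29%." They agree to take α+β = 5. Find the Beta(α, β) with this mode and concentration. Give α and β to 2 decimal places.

α = 1.87, β = 3.13

For α,β > 1 the Beta mode is (α−1)/(α+β−2). With α+β = 5, the mode is (α−1)/3.
Set (α−1)/3 = 0.29 → α = 1 + 0.29·3 = 1.87.
β = 5 − α = 3.13.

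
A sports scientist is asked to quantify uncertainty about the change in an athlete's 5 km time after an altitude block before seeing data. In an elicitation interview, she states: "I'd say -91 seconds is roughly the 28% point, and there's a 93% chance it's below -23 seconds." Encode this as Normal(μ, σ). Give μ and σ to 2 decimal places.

The p-quantile of Normal(μ,σ) is μ + z_p·σ, with z_{0.28} = -0.5828 and z_{0.93} = 1.476.
Eliminate σ: μ = (z₂·x₁ − z₁·x₂)/(z₂ − z₁) = (1.476·-91 − (-0.5828)·-23)/2.059 = -71.75.
Then σ = (x₂ − x₁)/(z₂ − z₁) = (-23 − -91)/2.059 = 33.03.

μ = -71.75, σ = 33.03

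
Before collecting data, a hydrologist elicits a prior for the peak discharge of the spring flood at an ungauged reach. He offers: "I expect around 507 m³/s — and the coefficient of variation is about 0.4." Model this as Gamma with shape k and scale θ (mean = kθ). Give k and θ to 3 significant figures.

For Gamma(k, scale θ): mean = kθ, variance = kθ², so CV = 1/√k.
CV = 0.4, hence k = 1/CV² = 6.25.
Then θ = mean/k = 507/6.25 = 81.1.

k ≈ 6.25, θ ≈ 81.1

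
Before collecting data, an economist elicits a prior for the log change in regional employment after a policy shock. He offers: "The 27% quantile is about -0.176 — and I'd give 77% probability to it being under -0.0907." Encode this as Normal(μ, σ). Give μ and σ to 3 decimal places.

The p-quantile of Normal(μ,σ) is μ + z_p·σ, with z_{0.27} = -0.6128 and z_{0.77} = 0.7388.
Eliminate σ: μ = (z₂·x₁ − z₁·x₂)/(z₂ − z₁) = (0.7388·-0.176 − (-0.6128)·-0.0907)/1.352 = -0.137.
Then σ = (x₂ − x₁)/(z₂ − z₁) = (-0.0907 − -0.176)/1.352 = 0.063.

μ = -0.137, σ = 0.063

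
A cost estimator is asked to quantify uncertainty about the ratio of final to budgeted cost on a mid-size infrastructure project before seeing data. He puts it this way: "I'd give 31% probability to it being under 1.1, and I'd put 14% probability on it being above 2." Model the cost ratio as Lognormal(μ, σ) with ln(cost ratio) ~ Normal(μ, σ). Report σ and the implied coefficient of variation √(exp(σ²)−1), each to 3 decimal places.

σ ≈ 0.379, CV ≈ 0.393

If T ~ Lognormal(μ,σ) then ln T ~ Normal(μ,σ), so the p-quantile of ln T is μ + z_p·σ.
ln(1.1) = 0.09531 and ln(2) = 0.6931; z_{0.31} = -0.4959, z_{0.86} = 1.08.
σ = (0.6931 − 0.09531)/(1.08 − (-0.4959)) = 0.379.
μ = 0.09531 − (-0.4959)·0.379 = 0.283.
CV = √(exp(σ²)−1) = √(exp(0.1439)−1) = 0.393.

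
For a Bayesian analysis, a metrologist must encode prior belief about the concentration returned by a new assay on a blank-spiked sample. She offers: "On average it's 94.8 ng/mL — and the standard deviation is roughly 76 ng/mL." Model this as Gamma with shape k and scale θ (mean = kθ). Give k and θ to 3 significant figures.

k ≈ 1.56, θ ≈ 60.9

For Gamma(k, scale θ): mean = kθ, variance = kθ², so CV = 1/√k.
CV = SD/mean = 76/94.8 = 0.8017, hence k = 1/CV² = 1.56.
Then θ = mean/k = 94.8/1.56 = 60.9.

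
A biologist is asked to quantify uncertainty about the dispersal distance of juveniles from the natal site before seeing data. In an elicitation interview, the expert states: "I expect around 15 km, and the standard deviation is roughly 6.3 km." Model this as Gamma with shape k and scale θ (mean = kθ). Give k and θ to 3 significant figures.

For Gamma(k, scale θ): mean = kθ, variance = kθ², so CV = 1/√k.
CV = SD/mean = 6.3/15 = 0.42, hence k = 1/CV² = 5.67.
Then θ = mean/k = 15/5.67 = 2.65.

k ≈ 5.67, θ ≈ 2.65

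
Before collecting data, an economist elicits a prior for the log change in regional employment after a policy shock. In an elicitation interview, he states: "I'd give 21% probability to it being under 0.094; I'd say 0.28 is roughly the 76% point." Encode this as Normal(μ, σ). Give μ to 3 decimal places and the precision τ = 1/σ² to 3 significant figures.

μ = 0.193, τ = 66.1

The p-quantile of Normal(μ,σ) is μ + z_p·σ, with z_{0.21} = -0.8064 and z_{0.76} = 0.7063.
Eliminate σ: μ = (z₂·x₁ − z₁·x₂)/(z₂ − z₁) = (0.7063·0.094 − (-0.8064)·0.28)/1.513 = 0.193.
Then σ = (x₂ − x₁)/(z₂ − z₁) = (0.28 − 0.094)/1.513 = 0.123.
Precision τ = 1/σ² = 1/0.123² = 66.1.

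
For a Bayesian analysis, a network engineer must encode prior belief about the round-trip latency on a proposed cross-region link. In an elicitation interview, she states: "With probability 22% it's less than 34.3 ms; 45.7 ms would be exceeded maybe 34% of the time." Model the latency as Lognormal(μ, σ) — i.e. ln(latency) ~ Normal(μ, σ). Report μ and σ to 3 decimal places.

μ ≈ 3.722, σ ≈ 0.242

If T ~ Lognormal(μ,σ) then ln T ~ Normal(μ,σ), so the p-quantile of ln T is μ + z_p·σ.
ln(34.3) = 3.535 and ln(45.7) = 3.822; z_{0.22} = -0.7722, z_{0.66} = 0.4125.
σ = (3.822 − 3.535)/(0.4125 − (-0.7722)) = 0.242.
μ = 3.535 − (-0.7722)·0.242 = 3.722.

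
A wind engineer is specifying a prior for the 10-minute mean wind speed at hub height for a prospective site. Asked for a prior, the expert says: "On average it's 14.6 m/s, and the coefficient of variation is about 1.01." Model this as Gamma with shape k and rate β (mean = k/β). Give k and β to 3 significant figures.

k ≈ 0.98, β ≈ 0.0671

For Gamma(k, rate β): mean = k/β, variance = k/β², so CV = 1/√k.
CV = 1.01, hence k = 1/CV² = 0.98.
Then β = k/mean = 0.98/14.6 = 0.0671.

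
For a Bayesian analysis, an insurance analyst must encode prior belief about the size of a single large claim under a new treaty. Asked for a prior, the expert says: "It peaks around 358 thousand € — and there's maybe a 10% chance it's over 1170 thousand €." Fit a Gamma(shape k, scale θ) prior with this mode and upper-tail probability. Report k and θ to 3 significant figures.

k ≈ 2.34, θ ≈ 266

Gamma(k,θ) with k>1 has mode (k−1)θ, so θ = 358/(k−1).
Need P(X < 1170) = 0.9 with θ tied to k this way. Start at k = 2, θ = 358: P(X<1170) ≈ 0.837.
Too low — raise k to concentrate. Iterating converges to k ≈ 2.34.
Then θ = 358/(2.34−1) ≈ 266.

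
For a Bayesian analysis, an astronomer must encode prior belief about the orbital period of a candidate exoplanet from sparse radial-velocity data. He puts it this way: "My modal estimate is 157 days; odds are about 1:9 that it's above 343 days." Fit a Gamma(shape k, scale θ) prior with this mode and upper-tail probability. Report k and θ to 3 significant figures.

k ≈ 4.15, θ ≈ 49.9

Gamma(k,θ) with k>1 has mode (k−1)θ, so θ = 157/(k−1).
Need P(X < 343) = 0.9 with θ tied to k this way. Start at k = 2, θ = 157: P(X<343) ≈ 0.642.
Too low — raise k to concentrate. Iterating converges to k ≈ 4.15.
Then θ = 157/(4.15−1) ≈ 49.9.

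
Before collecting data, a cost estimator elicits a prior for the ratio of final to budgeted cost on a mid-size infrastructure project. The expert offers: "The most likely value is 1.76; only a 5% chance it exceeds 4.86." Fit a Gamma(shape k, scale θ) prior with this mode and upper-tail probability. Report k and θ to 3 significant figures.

Gamma(k,θ) with k>1 has mode (k−1)θ, so θ = 1.76/(k−1).
Need P(X < 4.86) = 0.95 with θ tied to k this way. Start at k = 2, θ = 1.76: P(X<4.86) ≈ 0.762.
Too low — raise k to concentrate. Iterating converges to k ≈ 3.6.
Then θ = 1.76/(3.6−1) ≈ 0.677.

k ≈ 3.6, θ ≈ 0.677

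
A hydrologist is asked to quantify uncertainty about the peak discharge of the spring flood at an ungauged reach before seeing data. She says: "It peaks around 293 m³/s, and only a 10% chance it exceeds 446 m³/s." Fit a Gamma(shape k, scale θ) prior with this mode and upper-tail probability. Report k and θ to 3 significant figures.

Gamma(k,θ) with k>1 has mode (k−1)θ, so θ = 293/(k−1).
Need P(X < 446) = 0.9 with θ tied to k this way. Start at k = 2, θ = 293: P(X<446) ≈ 0.450.
Too low — raise k to concentrate. Iterating converges to k ≈ 11.6.
Then θ = 293/(11.6−1) ≈ 27.7.

k ≈ 11.6, θ ≈ 27.7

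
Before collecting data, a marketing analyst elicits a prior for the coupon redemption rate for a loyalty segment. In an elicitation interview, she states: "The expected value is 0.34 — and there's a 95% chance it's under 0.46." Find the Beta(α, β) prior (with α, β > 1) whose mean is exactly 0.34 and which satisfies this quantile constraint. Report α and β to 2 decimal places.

With mean 0.34 fixed, write α = 0.34s, β = 0.66s where s = α+β.
Need P(θ < 0.46) = 0.95 under Beta(0.34s, 0.66s). Normal approximation: (q−m)/√(m(1−m)/s) ≈ z_{0.95} = 1.64, so s ≈ 0.34·0.66·(1.64)²/(0.46−0.34)² = 42.2.
At s = 42.2: P(θ<0.46) ≈ 0.946. Adjusting to match 0.95 gives s ≈ 44.26.
So α = 0.34·44.26 ≈ 15.05, β = 0.66·44.26 ≈ 29.21.

α ≈ 15.05, β ≈ 29.21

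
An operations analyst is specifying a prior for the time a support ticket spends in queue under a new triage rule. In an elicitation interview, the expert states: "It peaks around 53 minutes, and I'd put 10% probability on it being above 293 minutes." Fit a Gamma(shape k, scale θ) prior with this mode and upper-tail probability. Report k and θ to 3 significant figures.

Gamma(k,θ) with k>1 has mode (k−1)θ, so θ = 53/(k−1).
Need P(X < 293) = 0.9 with θ tied to k this way. Start at k = 2, θ = 53: P(X<293) ≈ 0.974.
Too high — lower k to spread out. Iterating converges to k ≈ 1.59.
Then θ = 53/(1.59−1) ≈ 89.6.

k ≈ 1.59, θ ≈ 89.6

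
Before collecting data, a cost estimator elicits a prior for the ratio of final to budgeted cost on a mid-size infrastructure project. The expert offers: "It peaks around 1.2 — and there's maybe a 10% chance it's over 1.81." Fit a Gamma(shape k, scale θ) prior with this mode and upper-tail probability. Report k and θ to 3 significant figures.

k ≈ 12, θ ≈ 0.109

Gamma(k,θ) with k>1 has mode (k−1)θ, so θ = 1.2/(k−1).
Need P(X < 1.81) = 0.9 with θ tied to k this way. Start at k = 2, θ = 1.2: P(X<1.81) ≈ 0.445.
Too low — raise k to concentrate. Iterating converges to k ≈ 12.
Then θ = 1.2/(12−1) ≈ 0.109.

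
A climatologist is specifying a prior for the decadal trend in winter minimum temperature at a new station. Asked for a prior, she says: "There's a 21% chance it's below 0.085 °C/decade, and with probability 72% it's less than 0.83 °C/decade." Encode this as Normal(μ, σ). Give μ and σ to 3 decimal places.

μ = 0.517, σ = 0.536

The p-quantile of Normal(μ,σ) is μ + z_p·σ, with z_{0.21} = -0.8064 and z_{0.72} = 0.5828.
Eliminate σ: μ = (z₂·x₁ − z₁·x₂)/(z₂ − z₁) = (0.5828·0.085 − (-0.8064)·0.83)/1.389 = 0.517.
Then σ = (x₂ − x₁)/(z₂ − z₁) = (0.83 − 0.085)/1.389 = 0.536.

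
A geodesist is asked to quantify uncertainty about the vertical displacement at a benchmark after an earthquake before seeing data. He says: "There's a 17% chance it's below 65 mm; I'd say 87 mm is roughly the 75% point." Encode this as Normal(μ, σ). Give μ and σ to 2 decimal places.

The p-quantile of Normal(μ,σ) is μ + z_p·σ, with z_{0.17} = -0.9542 and z_{0.75} = 0.6745.
Eliminate σ: μ = (z₂·x₁ − z₁·x₂)/(z₂ − z₁) = (0.6745·65 − (-0.9542)·87)/1.629 = 77.89.
Then σ = (x₂ − x₁)/(z₂ − z₁) = (87 − 65)/1.629 = 13.51.

μ = 77.89, σ = 13.51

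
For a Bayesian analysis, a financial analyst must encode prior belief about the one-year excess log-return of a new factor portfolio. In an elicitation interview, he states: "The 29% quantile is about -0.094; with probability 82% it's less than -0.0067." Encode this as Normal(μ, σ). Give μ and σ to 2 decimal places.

The p-quantile of Normal(μ,σ) is μ + z_p·σ, with z_{0.29} = -0.5534 and z_{0.82} = 0.9154.
Eliminate σ: μ = (z₂·x₁ − z₁·x₂)/(z₂ − z₁) = (0.9154·-0.094 − (-0.5534)·-0.0067)/1.469 = -0.06.
Then σ = (x₂ − x₁)/(z₂ − z₁) = (-0.0067 − -0.094)/1.469 = 0.06.

μ = -0.06, σ = 0.06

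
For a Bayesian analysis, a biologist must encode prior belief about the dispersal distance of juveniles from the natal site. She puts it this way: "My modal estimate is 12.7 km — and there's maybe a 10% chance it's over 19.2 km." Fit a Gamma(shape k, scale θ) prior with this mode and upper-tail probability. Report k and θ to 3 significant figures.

Gamma(k,θ) with k>1 has mode (k−1)θ, so θ = 12.7/(k−1).
Need P(X < 19.2) = 0.9 with θ tied to k this way. Start at k = 2, θ = 12.7: P(X<19.2) ≈ 0.446.
Too low — raise k to concentrate. Iterating converges to k ≈ 11.9.
Then θ = 12.7/(11.9−1) ≈ 1.16.

k ≈ 11.9, θ ≈ 1.16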